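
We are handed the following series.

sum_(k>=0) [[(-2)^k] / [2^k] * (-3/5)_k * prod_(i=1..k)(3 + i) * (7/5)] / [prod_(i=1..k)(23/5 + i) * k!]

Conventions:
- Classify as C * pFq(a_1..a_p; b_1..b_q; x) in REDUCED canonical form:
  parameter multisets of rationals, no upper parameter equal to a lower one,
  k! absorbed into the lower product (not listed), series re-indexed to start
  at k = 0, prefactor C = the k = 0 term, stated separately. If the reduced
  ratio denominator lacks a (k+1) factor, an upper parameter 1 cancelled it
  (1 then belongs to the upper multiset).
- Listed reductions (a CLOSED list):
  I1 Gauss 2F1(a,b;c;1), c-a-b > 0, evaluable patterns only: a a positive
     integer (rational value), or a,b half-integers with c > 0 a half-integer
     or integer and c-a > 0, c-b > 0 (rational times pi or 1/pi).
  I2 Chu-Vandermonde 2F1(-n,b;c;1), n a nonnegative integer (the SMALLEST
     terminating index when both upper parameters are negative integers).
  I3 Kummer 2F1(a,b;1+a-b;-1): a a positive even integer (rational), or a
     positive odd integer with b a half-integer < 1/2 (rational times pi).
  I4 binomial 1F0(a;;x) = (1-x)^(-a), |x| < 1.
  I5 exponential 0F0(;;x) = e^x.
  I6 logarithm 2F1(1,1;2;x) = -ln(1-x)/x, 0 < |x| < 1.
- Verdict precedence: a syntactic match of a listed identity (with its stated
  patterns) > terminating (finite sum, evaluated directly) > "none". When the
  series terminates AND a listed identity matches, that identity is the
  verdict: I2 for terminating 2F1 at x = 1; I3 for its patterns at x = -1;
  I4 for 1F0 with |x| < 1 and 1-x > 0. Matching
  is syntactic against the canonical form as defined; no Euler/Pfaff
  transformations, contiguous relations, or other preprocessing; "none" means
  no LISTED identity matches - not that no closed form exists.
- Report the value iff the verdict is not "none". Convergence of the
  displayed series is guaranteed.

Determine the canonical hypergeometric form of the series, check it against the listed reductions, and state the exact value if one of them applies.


This is 7/5 * 2F1(-3/5, 4; 28/5; -1) in reduced canonical form. Verdict: the Kummer evaluation I3 fires (x = -1; c = 28/5 equals 1+a-b for upper {-3/5, 4}: listed pattern). Sum: 483/250.

Key observation: from the first term 7/5: the lower running product (prefactor 7/5) is a rising factorial.
Term ratio: r(k) = (-1) * (k-3/5) (k+4) / [(k+28/5) (k+1)] - rational in k, leading ratio (-1); with t_0 = 7/5, classification follows.


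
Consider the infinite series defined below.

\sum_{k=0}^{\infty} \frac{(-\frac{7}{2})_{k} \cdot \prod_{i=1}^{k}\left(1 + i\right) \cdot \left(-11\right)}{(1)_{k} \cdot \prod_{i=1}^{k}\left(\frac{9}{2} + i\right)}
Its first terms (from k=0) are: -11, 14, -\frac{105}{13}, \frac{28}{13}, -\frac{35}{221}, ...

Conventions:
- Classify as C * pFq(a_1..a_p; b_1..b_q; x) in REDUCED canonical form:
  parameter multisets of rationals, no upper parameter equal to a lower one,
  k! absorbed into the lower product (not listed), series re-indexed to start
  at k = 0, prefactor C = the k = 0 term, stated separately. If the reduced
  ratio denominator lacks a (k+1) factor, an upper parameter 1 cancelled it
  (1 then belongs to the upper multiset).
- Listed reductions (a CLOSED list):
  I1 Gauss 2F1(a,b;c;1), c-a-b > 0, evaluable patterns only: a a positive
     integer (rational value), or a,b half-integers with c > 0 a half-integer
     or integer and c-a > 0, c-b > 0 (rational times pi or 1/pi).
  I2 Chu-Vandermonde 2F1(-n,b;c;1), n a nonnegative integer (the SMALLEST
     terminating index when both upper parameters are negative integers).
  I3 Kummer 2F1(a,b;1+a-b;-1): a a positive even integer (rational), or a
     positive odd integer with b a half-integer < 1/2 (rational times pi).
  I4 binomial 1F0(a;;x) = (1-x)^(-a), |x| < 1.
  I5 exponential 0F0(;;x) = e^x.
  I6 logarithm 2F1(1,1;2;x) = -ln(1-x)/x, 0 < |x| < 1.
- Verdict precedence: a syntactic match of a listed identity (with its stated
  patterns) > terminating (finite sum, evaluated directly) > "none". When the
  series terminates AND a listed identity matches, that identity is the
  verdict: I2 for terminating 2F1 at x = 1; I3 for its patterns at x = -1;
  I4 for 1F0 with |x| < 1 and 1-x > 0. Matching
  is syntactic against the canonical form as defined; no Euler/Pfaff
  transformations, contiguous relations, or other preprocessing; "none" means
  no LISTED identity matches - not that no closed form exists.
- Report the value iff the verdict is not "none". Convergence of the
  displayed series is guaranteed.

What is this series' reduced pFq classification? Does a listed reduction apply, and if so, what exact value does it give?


Reduced: x = 1, 2F1, upper = {-\frac{7}{2}, 2}, lower = {\frac{11}{2}}, C = -11. Verdict (x = 1): the Gauss summation I1 applies (x = 1: the Gamma ratio telescopes since c-a-b = 7 > 0 and a = 2 in Z>0). Sum: -\frac{99}{32}.

The tell: t_0 being -11, the running product (prefactor -11) telescopes to a rising factorial.
Ratio: r(k) = 1 * (k-\frac{7}{2}) (k+2) / [(k+\frac{11}{2}) (k+1)] - rational in k, leading ratio 1; with t_0 = -11, classification follows.


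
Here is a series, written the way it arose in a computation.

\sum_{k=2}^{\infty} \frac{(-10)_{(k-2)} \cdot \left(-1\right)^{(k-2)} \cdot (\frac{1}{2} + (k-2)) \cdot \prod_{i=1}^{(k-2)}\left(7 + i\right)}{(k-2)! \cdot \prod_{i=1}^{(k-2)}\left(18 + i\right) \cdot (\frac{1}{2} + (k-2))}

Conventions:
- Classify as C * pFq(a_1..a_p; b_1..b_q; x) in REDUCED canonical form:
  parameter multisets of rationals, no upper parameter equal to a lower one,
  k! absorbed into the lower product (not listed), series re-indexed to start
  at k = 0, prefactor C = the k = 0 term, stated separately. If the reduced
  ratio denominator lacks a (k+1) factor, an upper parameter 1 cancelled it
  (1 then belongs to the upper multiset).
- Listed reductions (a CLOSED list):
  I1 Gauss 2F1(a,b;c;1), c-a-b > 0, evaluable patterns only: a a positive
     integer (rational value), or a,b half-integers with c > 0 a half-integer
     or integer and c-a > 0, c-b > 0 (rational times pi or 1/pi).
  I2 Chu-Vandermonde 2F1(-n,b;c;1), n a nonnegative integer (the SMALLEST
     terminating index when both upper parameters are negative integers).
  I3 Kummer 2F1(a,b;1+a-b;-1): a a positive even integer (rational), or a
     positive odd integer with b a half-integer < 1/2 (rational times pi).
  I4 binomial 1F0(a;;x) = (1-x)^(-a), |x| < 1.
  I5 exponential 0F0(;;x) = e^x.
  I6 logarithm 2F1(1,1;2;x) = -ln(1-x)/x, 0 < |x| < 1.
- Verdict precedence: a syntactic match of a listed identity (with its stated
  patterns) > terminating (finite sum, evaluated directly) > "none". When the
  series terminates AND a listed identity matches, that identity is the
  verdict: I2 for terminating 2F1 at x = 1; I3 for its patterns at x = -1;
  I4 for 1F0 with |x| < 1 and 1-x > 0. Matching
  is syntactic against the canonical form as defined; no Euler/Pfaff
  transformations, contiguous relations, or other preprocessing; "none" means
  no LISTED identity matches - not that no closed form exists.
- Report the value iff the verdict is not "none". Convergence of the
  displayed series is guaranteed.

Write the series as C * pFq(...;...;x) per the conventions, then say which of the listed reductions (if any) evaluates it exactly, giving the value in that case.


Prefactor 1, argument -1: 2F1 with upper {-10, 8} over lower {19}. Verdict: Kummer (I3) matches (x = -1; c = 19 equals 1+a-b for upper {-10, 8}: listed pattern). Exact value: \frac{306}{7}.

The tell: t_0 being 1, k + 1/2 divides numerator and denominator alike; C = 1 after cancelling.
Consecutive-term ratio: r(k) = -1 * (k-10) (k+8) / [(k+19) (k+1)] - rational in k. x = -1; t_0 = 1; negate the roots.


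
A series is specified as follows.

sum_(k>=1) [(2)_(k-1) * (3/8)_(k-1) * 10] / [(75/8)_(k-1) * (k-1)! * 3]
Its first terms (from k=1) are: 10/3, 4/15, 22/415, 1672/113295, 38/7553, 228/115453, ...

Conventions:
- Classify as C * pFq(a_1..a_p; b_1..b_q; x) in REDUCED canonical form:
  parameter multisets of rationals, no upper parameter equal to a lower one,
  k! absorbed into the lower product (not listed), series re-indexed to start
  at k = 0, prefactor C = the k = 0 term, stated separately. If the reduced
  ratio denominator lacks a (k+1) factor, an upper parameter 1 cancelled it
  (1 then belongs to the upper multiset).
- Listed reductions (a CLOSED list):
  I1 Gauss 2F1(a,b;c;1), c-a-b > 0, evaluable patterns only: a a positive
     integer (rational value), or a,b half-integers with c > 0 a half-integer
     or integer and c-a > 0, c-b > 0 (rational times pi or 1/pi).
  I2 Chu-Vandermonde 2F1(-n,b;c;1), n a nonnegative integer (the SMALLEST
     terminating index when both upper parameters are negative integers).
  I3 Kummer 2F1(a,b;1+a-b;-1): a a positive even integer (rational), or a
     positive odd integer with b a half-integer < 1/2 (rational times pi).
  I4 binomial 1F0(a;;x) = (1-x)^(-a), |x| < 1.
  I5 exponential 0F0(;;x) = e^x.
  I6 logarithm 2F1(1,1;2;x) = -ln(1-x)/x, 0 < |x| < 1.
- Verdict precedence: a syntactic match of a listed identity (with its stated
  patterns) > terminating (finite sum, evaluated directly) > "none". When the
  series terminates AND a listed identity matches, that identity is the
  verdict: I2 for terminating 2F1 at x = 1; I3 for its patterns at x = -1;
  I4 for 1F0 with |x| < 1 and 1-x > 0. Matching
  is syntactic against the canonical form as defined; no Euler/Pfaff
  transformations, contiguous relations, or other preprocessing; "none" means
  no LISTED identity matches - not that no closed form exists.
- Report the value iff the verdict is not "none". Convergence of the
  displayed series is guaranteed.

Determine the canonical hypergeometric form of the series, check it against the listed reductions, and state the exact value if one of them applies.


The series (x = 1) is 2F1: upper {3/8, 2}, lower {75/8}, prefactor 10/3. Verdict: this is Gauss (I1, integer-parameter pattern) (x = 1: the Gamma ratio telescopes since c-a-b = 7 > 0 and a = 2 in Z>0). Hence: 19765/5376.

Key observation: t_0 = 10/3 here, and the constant factors (prefactor 10/3) combine into one prefactor.
Step ratio: r(k) = 1 * (k+3/8) (k+2) / [(k+75/8) (k+1)] - poly over poly, x = 1 from leading terms; C = 10/3 at k = 0.


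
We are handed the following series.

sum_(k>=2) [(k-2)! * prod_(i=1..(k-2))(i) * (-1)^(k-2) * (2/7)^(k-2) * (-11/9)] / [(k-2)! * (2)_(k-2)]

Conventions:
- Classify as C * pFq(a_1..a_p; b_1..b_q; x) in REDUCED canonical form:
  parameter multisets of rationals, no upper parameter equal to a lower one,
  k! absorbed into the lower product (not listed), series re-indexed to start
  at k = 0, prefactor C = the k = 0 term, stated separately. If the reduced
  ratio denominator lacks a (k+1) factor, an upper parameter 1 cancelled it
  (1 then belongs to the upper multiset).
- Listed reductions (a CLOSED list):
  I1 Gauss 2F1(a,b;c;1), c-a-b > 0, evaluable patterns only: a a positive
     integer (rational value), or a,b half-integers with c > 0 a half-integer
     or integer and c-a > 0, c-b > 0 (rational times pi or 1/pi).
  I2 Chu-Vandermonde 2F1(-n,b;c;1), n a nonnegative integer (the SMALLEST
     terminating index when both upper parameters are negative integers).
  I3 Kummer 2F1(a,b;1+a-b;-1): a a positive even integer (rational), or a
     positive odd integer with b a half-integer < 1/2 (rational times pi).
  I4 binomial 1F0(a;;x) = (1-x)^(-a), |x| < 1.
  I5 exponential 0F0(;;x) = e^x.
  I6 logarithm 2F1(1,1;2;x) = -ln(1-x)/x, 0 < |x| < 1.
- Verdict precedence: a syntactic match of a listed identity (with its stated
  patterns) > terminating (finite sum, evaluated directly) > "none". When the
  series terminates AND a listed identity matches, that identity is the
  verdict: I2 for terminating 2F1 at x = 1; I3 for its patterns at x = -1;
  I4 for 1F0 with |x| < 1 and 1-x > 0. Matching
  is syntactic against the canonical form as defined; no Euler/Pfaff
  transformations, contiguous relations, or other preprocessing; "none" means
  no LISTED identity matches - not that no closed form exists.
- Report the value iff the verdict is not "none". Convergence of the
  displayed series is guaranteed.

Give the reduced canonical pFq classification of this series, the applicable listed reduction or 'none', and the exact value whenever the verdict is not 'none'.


This is -11/9 * 2F1(1, 1; 2; -2/7) in reduced canonical form. Verdict: the I6 logarithm reduction matches (the logarithm: parameters (1,1;2), x = -2/7). Sum: (-77/18) * ln(9/7).

Structural cue: x = (-2/7) and the factorial ratio (C = -11/9) (k+a-1)!/(a-1)! is a rising factorial (a)_k.
Adjacent-term ratio: r(k) = (-2/7) * (k+1) (k+1) / [(k+2) (k+1)] - rational in k, leading ratio (-2/7); with t_0 = -11/9, classification follows.


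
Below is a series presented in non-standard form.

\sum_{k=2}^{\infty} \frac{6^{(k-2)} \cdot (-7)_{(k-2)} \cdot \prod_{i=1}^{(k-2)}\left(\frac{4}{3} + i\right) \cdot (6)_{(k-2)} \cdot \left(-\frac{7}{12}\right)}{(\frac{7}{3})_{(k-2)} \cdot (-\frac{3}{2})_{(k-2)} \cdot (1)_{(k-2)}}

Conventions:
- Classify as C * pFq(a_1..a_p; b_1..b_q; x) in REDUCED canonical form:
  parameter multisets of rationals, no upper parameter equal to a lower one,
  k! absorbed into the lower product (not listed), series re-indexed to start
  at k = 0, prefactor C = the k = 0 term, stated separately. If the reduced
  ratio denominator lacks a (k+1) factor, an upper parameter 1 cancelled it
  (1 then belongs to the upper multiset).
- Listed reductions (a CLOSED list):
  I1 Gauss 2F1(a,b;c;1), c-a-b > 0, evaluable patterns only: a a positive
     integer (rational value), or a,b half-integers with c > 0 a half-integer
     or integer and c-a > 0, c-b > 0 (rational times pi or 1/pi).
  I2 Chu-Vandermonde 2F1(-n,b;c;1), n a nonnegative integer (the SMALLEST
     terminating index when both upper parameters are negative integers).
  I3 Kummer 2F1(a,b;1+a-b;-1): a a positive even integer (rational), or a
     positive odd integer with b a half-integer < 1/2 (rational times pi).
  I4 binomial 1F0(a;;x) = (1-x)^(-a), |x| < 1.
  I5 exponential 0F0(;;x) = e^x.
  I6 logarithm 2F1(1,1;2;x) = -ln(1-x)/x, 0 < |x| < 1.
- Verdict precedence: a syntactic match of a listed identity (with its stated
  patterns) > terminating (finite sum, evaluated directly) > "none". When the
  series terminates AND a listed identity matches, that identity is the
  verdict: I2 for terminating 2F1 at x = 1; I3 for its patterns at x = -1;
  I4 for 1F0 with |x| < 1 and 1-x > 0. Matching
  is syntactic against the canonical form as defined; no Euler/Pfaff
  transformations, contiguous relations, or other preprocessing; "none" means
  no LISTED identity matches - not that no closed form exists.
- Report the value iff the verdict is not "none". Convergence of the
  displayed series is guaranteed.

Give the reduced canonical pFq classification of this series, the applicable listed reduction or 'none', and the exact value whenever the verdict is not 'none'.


Key observation: x = 6 and the parameter 7/3 appears in both the upper and lower lists and cancels.
Step ratio: r(k) = 6 * (k-7) (k+6) / [(k-\frac{3}{2}) (k+1)] - poly over poly, x = 6 from leading terms; C = -\frac{7}{12} at k = 0.

Classification (C = -\frac{7}{12}): 2F1 with upper {-7, 6}, lower {-\frac{3}{2}}, argument x = 6. Verdict: terminating - upper -7 stops the sum at k = 7; the 8 terms are added exactly. Its exact value is \frac{221572295105}{12}.


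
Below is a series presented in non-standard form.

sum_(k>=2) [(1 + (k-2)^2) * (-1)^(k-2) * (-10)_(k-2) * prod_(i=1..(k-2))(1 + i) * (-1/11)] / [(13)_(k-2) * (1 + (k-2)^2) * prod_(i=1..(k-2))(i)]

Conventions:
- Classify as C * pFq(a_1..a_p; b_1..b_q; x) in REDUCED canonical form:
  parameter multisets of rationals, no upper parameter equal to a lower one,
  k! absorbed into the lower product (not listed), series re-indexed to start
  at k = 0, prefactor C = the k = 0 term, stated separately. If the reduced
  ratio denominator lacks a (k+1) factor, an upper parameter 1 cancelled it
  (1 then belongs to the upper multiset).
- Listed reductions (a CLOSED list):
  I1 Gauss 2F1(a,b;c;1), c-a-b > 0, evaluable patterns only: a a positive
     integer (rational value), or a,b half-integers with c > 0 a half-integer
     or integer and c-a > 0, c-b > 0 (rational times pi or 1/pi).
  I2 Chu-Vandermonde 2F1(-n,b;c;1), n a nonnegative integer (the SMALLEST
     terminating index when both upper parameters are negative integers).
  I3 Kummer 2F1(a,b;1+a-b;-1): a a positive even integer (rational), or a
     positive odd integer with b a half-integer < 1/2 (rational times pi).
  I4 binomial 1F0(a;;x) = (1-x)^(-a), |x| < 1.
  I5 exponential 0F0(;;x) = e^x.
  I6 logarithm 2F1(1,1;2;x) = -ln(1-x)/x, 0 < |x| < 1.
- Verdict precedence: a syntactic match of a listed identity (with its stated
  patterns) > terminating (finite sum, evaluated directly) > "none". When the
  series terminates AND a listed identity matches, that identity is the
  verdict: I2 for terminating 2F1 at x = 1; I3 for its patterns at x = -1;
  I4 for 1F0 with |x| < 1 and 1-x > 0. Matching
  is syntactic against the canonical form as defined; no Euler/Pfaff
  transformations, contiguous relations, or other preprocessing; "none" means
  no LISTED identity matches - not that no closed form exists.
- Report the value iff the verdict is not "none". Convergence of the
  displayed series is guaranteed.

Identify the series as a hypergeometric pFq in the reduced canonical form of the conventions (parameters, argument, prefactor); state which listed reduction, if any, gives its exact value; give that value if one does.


Key observation: x = (-1) and k^2 + 1 divides numerator and denominator alike; prefactor -1/11 after cancelling.
Ratio: r(k) = (-1) * (k-10) (k+2) / [(k+13) (k+1)] - rational in k, leading ratio (-1); with t_0 = -1/11, classification follows.

With C = -1/11: the canonical form is 2F1(-10, 2; 13; -1). Verdict: the Kummer evaluation I3 fires (x = -1; c = 13 equals 1+a-b for upper {-10, 2}: listed pattern). Hence: -6/11.


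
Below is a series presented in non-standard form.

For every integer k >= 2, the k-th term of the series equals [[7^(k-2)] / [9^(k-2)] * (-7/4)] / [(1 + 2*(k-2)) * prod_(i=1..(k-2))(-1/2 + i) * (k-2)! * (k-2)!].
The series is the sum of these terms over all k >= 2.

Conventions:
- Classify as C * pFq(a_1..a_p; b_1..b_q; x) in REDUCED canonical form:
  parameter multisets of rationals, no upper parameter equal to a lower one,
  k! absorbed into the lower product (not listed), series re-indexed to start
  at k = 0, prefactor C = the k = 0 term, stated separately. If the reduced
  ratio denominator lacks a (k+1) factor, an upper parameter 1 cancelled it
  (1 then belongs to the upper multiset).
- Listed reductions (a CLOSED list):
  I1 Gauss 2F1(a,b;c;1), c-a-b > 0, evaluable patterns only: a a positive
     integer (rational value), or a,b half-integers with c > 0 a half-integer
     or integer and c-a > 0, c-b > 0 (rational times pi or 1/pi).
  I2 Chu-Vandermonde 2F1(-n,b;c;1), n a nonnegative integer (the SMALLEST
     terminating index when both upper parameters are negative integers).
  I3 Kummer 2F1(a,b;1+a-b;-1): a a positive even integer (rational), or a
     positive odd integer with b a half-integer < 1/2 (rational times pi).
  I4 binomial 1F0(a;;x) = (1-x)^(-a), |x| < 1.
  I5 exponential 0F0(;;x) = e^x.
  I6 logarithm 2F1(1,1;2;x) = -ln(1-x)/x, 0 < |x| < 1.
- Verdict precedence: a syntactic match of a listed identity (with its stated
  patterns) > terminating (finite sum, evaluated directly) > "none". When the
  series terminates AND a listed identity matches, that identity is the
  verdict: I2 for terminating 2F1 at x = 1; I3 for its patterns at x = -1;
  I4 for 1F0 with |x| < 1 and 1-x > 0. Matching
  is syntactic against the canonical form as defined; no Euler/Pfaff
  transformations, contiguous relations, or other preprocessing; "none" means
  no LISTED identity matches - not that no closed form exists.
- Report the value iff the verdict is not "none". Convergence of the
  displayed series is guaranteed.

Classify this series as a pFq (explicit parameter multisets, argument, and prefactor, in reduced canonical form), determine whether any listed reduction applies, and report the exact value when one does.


The series (x = 7/9) is 0F2: upper {-}, lower {1, 3/2}, prefactor -7/4. Verdict: none. A 0F2 with upper {-} fits none of I1-I6 at x = 7/9; the sum runs forever.

Key step: t_0 being -7/4, the lower (2k+1) factor (prefactor -7/4) shifts a half-integer Pochhammer.
Step ratio: r(k) = (7/9) * 1 / [(k+1) (k+3/2) (k+1)] - rational; roots negated = parameters, x = (7/9), C = -7/4.


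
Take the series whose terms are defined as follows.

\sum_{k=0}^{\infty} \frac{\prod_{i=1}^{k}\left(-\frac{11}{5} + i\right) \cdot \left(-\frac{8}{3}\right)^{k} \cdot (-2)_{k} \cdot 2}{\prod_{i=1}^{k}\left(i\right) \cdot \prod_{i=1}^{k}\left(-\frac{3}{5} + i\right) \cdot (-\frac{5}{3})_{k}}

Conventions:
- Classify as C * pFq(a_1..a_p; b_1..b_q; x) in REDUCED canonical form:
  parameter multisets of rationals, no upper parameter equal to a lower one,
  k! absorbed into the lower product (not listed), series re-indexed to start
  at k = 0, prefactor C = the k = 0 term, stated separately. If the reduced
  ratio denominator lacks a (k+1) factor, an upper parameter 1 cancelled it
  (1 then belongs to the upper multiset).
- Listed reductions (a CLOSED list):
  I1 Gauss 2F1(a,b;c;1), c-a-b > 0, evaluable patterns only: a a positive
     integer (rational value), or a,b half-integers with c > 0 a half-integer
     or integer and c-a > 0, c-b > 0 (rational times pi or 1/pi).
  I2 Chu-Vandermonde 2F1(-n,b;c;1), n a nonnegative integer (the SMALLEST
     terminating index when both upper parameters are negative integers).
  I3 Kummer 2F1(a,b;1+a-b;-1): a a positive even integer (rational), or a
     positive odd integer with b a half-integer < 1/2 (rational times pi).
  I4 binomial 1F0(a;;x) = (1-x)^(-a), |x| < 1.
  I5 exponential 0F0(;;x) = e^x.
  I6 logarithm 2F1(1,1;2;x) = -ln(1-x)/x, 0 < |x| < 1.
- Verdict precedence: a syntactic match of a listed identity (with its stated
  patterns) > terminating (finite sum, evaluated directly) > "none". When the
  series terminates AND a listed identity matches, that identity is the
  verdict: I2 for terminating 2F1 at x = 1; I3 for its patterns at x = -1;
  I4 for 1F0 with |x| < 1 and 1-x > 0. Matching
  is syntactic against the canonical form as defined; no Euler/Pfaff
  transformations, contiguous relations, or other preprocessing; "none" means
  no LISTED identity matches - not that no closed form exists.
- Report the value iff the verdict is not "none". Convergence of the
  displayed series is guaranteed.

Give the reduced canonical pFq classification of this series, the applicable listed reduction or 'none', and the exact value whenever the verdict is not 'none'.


Key observation: from the first term 2: the lower running product (C = 2) is a rising factorial.
Ratio: r(k) = -\frac{8}{3} * (k-2) (k-\frac{6}{5}) / [(k-\frac{5}{3}) (k+\frac{2}{5}) (k+1)] - rational; roots negated = parameters, x = -\frac{8}{3}, C = 2.

Prefactor 2, argument -\frac{8}{3}: 2F2 with upper {-2, -\frac{6}{5}} over lower {-\frac{5}{3}, \frac{2}{5}}. Verdict: terminating - upper parameter -2 makes this a finite sum (last index 2), evaluated exactly. Its exact value is \frac{934}{35}.


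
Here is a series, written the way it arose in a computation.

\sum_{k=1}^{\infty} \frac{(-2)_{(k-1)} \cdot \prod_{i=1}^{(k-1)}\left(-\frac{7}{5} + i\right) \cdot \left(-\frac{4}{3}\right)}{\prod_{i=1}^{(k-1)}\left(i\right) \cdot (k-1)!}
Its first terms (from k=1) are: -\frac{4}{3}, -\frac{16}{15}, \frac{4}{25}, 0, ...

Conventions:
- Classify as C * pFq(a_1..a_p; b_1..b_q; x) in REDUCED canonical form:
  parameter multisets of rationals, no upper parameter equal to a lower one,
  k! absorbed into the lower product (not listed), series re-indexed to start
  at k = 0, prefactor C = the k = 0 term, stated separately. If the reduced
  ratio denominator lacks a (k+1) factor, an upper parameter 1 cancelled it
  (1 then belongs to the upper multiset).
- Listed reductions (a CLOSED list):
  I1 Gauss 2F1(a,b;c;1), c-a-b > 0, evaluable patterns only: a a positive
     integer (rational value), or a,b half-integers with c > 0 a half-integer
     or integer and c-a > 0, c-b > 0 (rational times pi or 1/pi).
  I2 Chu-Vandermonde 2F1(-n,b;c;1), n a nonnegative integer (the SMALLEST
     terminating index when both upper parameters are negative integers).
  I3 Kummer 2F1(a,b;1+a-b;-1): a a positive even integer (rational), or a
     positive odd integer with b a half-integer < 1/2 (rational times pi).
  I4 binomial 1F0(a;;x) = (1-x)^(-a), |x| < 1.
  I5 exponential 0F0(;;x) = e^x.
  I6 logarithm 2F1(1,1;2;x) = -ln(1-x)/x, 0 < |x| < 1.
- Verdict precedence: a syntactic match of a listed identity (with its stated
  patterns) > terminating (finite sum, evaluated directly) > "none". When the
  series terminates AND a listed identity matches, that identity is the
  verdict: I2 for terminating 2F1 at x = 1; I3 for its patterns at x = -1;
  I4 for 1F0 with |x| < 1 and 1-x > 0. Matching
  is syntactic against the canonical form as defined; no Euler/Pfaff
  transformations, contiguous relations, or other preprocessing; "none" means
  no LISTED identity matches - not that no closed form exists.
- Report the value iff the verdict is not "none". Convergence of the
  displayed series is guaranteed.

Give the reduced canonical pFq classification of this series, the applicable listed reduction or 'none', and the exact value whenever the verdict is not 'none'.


With C = -\frac{4}{3}: the canonical form is 2F1(-2, -\frac{2}{5}; 1; 1). Verdict: Vandermonde's identity (I2) applies (terminating 2F1 at x = 1 with n = 2, b = -2/5, c = 1). Sum: -\frac{56}{25}.

The tell: from the first term -\frac{4}{3}: the lower running product (prefactor -4/3) is a rising factorial.
Adjacent-term ratio: r(k) = 1 * (k-2) (k-\frac{2}{5}) / [(k+1) (k+1)] - poly over poly, x = 1 from leading terms; C = -\frac{4}{3} at k = 0.


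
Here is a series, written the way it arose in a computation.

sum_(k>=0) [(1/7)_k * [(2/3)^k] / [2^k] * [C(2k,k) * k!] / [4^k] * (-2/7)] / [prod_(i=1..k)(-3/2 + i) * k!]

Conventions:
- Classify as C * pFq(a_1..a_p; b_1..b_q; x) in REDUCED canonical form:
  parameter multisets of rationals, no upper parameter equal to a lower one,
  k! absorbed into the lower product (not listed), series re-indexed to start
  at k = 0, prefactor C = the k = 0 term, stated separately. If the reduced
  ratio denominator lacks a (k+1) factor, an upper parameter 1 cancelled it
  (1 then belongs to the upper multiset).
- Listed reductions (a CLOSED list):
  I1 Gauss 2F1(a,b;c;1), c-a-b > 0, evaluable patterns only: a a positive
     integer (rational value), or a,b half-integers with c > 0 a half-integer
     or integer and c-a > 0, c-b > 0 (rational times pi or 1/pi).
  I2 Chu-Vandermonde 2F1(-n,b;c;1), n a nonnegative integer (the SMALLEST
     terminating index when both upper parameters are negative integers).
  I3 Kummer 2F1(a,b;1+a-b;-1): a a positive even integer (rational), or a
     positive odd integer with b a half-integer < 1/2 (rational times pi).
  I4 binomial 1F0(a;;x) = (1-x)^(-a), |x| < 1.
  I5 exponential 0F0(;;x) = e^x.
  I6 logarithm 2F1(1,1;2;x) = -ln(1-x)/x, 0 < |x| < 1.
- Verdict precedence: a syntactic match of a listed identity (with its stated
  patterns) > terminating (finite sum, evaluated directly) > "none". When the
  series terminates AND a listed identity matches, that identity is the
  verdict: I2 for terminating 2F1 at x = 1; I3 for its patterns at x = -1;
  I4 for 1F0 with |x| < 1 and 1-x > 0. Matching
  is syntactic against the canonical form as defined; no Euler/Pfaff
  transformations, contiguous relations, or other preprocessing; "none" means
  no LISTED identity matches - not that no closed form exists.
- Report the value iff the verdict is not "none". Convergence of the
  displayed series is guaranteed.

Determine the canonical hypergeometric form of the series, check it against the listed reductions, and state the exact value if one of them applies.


Structural cue: from the first term -2/7: the lower running product (C = -2/7) is a rising factorial.
Step ratio: r(k) = (1/3) * (k+1/7) (k+1/2) / [(k-1/2) (k+1)] - poly over poly, x = (1/3) from leading terms; C = -2/7 at k = 0.

x = 1/3 here; the reduced form reads 2F1, upper {1/7, 1/2}, lower {-1/2}, C = -2/7. Verdict: none - this 2F1 at x = 1/3 matches no listed pattern, and upper {1/7, 1/2} holds no stopper.


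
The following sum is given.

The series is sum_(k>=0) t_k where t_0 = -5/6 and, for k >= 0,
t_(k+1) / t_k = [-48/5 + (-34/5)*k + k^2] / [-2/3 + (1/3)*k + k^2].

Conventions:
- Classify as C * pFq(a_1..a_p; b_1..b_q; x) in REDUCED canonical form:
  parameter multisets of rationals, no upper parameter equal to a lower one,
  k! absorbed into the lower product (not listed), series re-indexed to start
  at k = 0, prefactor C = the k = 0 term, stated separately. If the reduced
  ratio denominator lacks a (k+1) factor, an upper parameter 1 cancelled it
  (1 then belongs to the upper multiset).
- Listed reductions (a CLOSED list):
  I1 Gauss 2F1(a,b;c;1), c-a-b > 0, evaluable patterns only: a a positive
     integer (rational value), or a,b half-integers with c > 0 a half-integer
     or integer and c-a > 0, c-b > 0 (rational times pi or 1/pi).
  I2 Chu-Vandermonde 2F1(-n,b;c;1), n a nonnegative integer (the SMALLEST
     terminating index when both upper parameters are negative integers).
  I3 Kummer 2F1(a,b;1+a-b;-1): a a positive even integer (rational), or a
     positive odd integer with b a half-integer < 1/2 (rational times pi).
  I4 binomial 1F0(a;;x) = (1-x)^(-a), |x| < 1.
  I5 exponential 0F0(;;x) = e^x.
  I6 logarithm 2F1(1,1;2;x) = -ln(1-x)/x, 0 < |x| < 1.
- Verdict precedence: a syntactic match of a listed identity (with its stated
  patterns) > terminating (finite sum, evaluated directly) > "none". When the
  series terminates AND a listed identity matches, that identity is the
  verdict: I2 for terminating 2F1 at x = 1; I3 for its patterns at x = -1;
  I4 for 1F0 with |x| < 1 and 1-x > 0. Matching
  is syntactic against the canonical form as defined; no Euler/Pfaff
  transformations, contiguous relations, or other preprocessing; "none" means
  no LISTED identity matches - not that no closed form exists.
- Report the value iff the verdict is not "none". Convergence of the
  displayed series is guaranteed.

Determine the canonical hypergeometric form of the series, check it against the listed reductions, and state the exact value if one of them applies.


Prefactor -5/6, argument 1: 2F1 with upper {-8, 6/5} over lower {-2/3}. Verdict: Vandermonde's identity (I2) applies (terminating 2F1 at x = 1 with n = 8, b = 6/5, c = -2/3). Its exact value is 1907213/22265625.

Key step: from the first term -5/6: the expanded ratio factors over Q; prefactor -5/6, roots give parameters.
Adjacent-term ratio: r(k) = 1 * (k-8) (k+6/5) / [(k-2/3) (k+1)] ; factor over Q: parameters, x = 1, and C = -5/6.


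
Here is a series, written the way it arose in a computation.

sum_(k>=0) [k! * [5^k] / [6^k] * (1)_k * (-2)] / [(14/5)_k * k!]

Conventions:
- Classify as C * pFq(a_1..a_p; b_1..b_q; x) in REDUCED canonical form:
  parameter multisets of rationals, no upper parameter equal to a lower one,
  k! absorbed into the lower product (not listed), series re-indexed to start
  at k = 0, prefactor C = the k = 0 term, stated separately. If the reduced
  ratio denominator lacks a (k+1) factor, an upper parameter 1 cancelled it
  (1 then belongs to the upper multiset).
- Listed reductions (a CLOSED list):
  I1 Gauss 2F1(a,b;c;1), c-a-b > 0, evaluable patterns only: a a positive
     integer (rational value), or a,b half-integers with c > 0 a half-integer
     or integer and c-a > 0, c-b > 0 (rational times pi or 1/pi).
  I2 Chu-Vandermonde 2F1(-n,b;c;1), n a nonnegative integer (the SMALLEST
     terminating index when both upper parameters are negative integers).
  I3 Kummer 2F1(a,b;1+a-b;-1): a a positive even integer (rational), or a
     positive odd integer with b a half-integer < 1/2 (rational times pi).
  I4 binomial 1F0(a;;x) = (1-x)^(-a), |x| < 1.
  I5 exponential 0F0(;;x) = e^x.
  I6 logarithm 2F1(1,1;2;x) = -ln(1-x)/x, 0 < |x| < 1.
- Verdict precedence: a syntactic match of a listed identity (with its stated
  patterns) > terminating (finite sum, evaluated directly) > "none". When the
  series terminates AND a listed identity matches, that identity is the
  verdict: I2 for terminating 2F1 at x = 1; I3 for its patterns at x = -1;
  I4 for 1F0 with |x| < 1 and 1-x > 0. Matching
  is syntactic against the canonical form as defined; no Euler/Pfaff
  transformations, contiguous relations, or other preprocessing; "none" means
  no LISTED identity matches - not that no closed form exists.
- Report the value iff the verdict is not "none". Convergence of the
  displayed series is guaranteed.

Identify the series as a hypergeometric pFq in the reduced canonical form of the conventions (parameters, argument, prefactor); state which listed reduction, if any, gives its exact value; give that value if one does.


Classification (C = -2): 2F1 with upper {1, 1}, lower {14/5}, argument x = 5/6. Verdict: none - this 2F1 at x = 5/6 matches no listed pattern, and upper {1, 1} holds no stopper.

Key step: x = (5/6) and the two geometric factors (C = -2, x = 5/6) combine into one argument.
Term ratio: r(k) = (5/6) * (k+1) (k+1) / [(k+14/5) (k+1)] ; factor over Q: parameters, x = (5/6), and C = -2.


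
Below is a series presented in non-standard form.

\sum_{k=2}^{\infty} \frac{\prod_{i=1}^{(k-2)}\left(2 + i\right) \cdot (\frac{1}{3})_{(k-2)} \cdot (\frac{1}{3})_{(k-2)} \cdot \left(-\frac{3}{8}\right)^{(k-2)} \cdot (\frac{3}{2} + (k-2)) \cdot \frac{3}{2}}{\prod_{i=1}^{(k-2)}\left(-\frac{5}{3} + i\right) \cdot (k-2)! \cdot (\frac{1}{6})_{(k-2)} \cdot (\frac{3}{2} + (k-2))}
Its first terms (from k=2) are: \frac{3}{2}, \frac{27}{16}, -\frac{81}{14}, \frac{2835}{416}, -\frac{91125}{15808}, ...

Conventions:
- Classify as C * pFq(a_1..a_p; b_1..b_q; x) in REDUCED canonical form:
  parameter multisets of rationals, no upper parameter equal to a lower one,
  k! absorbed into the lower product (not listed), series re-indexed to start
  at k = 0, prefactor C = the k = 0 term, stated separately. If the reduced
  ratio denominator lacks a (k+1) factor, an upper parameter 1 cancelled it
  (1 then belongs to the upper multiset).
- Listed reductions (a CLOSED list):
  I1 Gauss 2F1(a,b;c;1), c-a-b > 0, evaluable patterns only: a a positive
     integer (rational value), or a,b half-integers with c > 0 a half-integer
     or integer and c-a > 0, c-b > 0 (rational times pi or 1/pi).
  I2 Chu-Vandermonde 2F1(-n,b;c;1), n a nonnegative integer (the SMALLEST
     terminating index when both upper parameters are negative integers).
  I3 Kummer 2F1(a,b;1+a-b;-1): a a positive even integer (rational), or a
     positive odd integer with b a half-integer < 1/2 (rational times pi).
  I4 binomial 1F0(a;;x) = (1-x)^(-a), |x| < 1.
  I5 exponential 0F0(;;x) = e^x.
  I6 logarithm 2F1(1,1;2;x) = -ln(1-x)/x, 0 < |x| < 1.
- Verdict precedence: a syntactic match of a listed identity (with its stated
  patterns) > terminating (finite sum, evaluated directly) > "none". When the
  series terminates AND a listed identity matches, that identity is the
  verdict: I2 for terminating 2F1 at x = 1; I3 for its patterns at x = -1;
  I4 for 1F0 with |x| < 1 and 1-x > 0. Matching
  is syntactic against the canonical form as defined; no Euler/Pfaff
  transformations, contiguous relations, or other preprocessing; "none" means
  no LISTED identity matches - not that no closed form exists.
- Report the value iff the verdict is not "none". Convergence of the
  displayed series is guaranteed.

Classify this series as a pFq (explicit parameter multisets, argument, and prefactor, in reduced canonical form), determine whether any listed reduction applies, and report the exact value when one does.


The series (x = -\frac{3}{8}) is 3F2: upper {\frac{1}{3}, \frac{1}{3}, 3}, lower {-\frac{2}{3}, \frac{1}{6}}, prefactor \frac{3}{2}. Verdict: none here - no I1-I6 shape fits x = -\frac{3}{8} with lower {-\frac{2}{3}, \frac{1}{6}}.

First insight: x = -\frac{3}{8} and the running product (C = 3/2, x = -3/8) telescopes to a rising factorial.
Ratio: r(k) = -\frac{3}{8} * (k+\frac{1}{3}) (k+\frac{1}{3}) (k+3) / [(k-\frac{2}{3}) (k+\frac{1}{6}) (k+1)] ; factor over Q: parameters, x = -\frac{3}{8}, and C = \frac{3}{2}.


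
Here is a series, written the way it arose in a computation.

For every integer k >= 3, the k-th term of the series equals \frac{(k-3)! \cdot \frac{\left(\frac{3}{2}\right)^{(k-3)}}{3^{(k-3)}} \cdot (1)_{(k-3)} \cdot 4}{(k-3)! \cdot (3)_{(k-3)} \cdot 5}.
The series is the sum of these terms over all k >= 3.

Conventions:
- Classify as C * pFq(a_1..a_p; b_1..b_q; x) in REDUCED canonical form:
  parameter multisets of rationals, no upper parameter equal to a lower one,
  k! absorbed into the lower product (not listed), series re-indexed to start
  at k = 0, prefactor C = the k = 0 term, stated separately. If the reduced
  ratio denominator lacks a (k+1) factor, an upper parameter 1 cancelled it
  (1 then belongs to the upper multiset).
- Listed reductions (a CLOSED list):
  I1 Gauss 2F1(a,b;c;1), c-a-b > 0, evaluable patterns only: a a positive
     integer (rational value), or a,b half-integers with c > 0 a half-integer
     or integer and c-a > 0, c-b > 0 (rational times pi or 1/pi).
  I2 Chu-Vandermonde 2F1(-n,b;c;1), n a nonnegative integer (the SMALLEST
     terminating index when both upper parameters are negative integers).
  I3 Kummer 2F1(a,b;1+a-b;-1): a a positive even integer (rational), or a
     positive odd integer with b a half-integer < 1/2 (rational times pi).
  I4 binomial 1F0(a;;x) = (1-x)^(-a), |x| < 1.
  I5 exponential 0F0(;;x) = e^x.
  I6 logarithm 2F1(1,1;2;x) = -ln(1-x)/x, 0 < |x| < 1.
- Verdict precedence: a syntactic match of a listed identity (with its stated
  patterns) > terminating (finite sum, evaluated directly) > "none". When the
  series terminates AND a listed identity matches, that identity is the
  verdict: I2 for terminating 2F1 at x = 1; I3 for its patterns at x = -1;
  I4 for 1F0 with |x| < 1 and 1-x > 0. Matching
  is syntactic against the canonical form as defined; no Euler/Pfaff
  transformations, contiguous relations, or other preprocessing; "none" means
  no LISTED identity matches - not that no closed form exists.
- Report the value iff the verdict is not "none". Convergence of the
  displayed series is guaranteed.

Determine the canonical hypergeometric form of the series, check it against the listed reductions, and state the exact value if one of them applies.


This is \frac{4}{5} * 2F1(1, 1; 3; \frac{1}{2}) in reduced canonical form. Verdict: none. No listed pattern accepts 2F1(1, 1; 3; \frac{1}{2}).

Structural cue: with t_0 = \frac{4}{5}, the factorial ratio (C = 4/5) (k+a-1)!/(a-1)! is a rising factorial (a)_k.
Step ratio: r(k) = \frac{1}{2} * (k+1) (k+1) / [(k+3) (k+1)] - poly over poly, x = \frac{1}{2} from leading terms; C = \frac{4}{5} at k = 0.


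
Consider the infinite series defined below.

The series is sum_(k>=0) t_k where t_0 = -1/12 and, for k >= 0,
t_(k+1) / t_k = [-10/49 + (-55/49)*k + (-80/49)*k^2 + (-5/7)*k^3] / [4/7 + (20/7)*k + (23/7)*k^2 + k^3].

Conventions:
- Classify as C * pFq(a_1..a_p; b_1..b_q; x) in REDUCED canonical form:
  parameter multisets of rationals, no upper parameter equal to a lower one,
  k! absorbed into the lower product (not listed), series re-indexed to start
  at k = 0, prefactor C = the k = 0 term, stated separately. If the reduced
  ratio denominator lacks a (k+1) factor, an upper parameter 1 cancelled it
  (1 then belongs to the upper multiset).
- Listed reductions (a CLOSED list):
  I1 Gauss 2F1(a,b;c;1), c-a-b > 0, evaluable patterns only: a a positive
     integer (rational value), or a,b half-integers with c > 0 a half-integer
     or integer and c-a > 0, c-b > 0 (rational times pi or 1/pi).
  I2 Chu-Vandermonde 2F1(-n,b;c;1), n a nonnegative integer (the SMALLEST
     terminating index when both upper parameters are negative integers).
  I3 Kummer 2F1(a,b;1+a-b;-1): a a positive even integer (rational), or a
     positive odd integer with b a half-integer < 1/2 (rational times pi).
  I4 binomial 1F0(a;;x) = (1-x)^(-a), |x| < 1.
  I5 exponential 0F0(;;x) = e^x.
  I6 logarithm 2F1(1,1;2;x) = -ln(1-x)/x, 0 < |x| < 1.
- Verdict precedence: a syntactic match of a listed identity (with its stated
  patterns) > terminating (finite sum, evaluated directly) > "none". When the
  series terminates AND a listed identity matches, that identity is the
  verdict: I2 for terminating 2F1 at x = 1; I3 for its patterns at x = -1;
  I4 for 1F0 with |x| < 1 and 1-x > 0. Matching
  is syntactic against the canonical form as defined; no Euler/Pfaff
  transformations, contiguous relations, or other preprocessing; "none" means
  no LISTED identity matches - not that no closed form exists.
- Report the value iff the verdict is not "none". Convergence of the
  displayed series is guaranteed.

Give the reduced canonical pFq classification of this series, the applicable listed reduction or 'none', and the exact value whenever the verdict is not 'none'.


This is -1/12 * 2F1(1, 1; 2; -5/7) in reduced canonical form. Verdict: the I6 logarithm reduction matches (the logarithm: parameters (1,1;2), x = -5/7). Exact value: (-7/60) * ln(12/7).

Key step: with t_0 = -1/12, the parameter 2/7 appears in both the upper and lower lists and cancels.
Consecutive-term ratio: r(k) = (-5/7) * (k+1) (k+1) / [(k+2) (k+1)] ; factor over Q: parameters, x = (-5/7), and C = -1/12.
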